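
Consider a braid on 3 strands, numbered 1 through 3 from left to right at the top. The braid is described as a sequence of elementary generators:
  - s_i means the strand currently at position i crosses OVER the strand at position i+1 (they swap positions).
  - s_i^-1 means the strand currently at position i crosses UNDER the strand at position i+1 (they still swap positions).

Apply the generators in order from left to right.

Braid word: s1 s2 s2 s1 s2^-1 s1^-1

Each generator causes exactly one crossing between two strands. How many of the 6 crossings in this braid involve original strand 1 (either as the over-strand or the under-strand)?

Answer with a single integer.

Answer: 5

Derivation:
Gen 1: crossing 1x2. Involves strand 1? yes. Count so far: 1
Gen 2: crossing 1x3. Involves strand 1? yes. Count so far: 2
Gen 3: crossing 3x1. Involves strand 1? yes. Count so far: 3
Gen 4: crossing 2x1. Involves strand 1? yes. Count so far: 4
Gen 5: crossing 2x3. Involves strand 1? no. Count so far: 4
Gen 6: crossing 1x3. Involves strand 1? yes. Count so far: 5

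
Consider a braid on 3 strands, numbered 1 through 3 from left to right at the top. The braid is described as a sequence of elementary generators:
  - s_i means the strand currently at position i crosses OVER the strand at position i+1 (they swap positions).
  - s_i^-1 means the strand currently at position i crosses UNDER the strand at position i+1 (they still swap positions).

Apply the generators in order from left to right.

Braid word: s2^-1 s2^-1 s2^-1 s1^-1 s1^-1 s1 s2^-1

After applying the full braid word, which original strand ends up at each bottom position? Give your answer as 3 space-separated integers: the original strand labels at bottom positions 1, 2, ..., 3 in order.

Answer: 3 2 1

Derivation:
Gen 1 (s2^-1): strand 2 crosses under strand 3. Perm now: [1 3 2]
Gen 2 (s2^-1): strand 3 crosses under strand 2. Perm now: [1 2 3]
Gen 3 (s2^-1): strand 2 crosses under strand 3. Perm now: [1 3 2]
Gen 4 (s1^-1): strand 1 crosses under strand 3. Perm now: [3 1 2]
Gen 5 (s1^-1): strand 3 crosses under strand 1. Perm now: [1 3 2]
Gen 6 (s1): strand 1 crosses over strand 3. Perm now: [3 1 2]
Gen 7 (s2^-1): strand 1 crosses under strand 2. Perm now: [3 2 1]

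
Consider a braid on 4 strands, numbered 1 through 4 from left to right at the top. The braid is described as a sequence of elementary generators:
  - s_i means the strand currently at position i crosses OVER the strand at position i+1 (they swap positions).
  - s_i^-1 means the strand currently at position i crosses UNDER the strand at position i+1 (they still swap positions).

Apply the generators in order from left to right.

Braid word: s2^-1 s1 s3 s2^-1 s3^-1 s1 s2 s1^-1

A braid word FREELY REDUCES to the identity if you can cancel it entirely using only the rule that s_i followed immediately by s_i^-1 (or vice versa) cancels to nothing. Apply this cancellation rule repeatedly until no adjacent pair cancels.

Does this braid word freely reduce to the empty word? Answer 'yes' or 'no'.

Gen 1 (s2^-1): push. Stack: [s2^-1]
Gen 2 (s1): push. Stack: [s2^-1 s1]
Gen 3 (s3): push. Stack: [s2^-1 s1 s3]
Gen 4 (s2^-1): push. Stack: [s2^-1 s1 s3 s2^-1]
Gen 5 (s3^-1): push. Stack: [s2^-1 s1 s3 s2^-1 s3^-1]
Gen 6 (s1): push. Stack: [s2^-1 s1 s3 s2^-1 s3^-1 s1]
Gen 7 (s2): push. Stack: [s2^-1 s1 s3 s2^-1 s3^-1 s1 s2]
Gen 8 (s1^-1): push. Stack: [s2^-1 s1 s3 s2^-1 s3^-1 s1 s2 s1^-1]
Reduced word: s2^-1 s1 s3 s2^-1 s3^-1 s1 s2 s1^-1

Answer: no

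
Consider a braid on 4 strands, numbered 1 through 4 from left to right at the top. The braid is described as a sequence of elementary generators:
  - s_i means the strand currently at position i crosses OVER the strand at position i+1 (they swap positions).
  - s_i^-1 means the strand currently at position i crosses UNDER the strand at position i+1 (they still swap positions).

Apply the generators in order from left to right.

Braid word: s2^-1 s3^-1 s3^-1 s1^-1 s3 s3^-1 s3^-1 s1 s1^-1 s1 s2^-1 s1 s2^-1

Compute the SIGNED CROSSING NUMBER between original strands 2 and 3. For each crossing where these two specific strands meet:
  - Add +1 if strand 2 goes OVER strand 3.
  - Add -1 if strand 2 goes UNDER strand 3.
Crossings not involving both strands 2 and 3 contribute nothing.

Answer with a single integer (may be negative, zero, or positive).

Gen 1: 2 under 3. Both 2&3? yes. Contrib: -1. Sum: -1
Gen 2: crossing 2x4. Both 2&3? no. Sum: -1
Gen 3: crossing 4x2. Both 2&3? no. Sum: -1
Gen 4: crossing 1x3. Both 2&3? no. Sum: -1
Gen 5: crossing 2x4. Both 2&3? no. Sum: -1
Gen 6: crossing 4x2. Both 2&3? no. Sum: -1
Gen 7: crossing 2x4. Both 2&3? no. Sum: -1
Gen 8: crossing 3x1. Both 2&3? no. Sum: -1
Gen 9: crossing 1x3. Both 2&3? no. Sum: -1
Gen 10: crossing 3x1. Both 2&3? no. Sum: -1
Gen 11: crossing 3x4. Both 2&3? no. Sum: -1
Gen 12: crossing 1x4. Both 2&3? no. Sum: -1
Gen 13: crossing 1x3. Both 2&3? no. Sum: -1

Answer: -1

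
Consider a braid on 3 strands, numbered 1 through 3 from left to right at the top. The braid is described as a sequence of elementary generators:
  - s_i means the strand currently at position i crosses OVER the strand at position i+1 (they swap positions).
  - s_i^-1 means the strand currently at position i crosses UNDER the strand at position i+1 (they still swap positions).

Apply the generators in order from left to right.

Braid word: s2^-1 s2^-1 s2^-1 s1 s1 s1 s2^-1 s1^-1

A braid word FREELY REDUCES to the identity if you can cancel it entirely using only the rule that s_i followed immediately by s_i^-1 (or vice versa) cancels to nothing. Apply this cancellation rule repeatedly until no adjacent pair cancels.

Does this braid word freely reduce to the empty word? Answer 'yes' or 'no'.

Answer: no

Derivation:
Gen 1 (s2^-1): push. Stack: [s2^-1]
Gen 2 (s2^-1): push. Stack: [s2^-1 s2^-1]
Gen 3 (s2^-1): push. Stack: [s2^-1 s2^-1 s2^-1]
Gen 4 (s1): push. Stack: [s2^-1 s2^-1 s2^-1 s1]
Gen 5 (s1): push. Stack: [s2^-1 s2^-1 s2^-1 s1 s1]
Gen 6 (s1): push. Stack: [s2^-1 s2^-1 s2^-1 s1 s1 s1]
Gen 7 (s2^-1): push. Stack: [s2^-1 s2^-1 s2^-1 s1 s1 s1 s2^-1]
Gen 8 (s1^-1): push. Stack: [s2^-1 s2^-1 s2^-1 s1 s1 s1 s2^-1 s1^-1]
Reduced word: s2^-1 s2^-1 s2^-1 s1 s1 s1 s2^-1 s1^-1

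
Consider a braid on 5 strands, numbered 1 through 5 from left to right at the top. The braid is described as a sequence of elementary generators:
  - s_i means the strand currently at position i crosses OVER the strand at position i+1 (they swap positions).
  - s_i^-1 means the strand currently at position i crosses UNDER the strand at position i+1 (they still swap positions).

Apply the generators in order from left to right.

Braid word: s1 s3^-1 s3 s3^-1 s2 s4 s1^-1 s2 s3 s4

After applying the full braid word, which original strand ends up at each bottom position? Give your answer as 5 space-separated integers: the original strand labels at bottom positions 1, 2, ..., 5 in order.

Answer: 4 1 5 3 2

Derivation:
Gen 1 (s1): strand 1 crosses over strand 2. Perm now: [2 1 3 4 5]
Gen 2 (s3^-1): strand 3 crosses under strand 4. Perm now: [2 1 4 3 5]
Gen 3 (s3): strand 4 crosses over strand 3. Perm now: [2 1 3 4 5]
Gen 4 (s3^-1): strand 3 crosses under strand 4. Perm now: [2 1 4 3 5]
Gen 5 (s2): strand 1 crosses over strand 4. Perm now: [2 4 1 3 5]
Gen 6 (s4): strand 3 crosses over strand 5. Perm now: [2 4 1 5 3]
Gen 7 (s1^-1): strand 2 crosses under strand 4. Perm now: [4 2 1 5 3]
Gen 8 (s2): strand 2 crosses over strand 1. Perm now: [4 1 2 5 3]
Gen 9 (s3): strand 2 crosses over strand 5. Perm now: [4 1 5 2 3]
Gen 10 (s4): strand 2 crosses over strand 3. Perm now: [4 1 5 3 2]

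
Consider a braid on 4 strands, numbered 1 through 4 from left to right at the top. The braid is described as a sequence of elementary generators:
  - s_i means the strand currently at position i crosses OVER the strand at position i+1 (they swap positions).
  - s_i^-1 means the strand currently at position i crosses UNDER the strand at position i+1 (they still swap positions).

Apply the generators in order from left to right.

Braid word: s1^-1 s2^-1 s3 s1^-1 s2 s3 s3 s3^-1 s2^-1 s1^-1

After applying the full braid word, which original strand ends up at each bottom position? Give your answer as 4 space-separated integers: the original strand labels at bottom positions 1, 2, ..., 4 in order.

Answer: 1 3 4 2

Derivation:
Gen 1 (s1^-1): strand 1 crosses under strand 2. Perm now: [2 1 3 4]
Gen 2 (s2^-1): strand 1 crosses under strand 3. Perm now: [2 3 1 4]
Gen 3 (s3): strand 1 crosses over strand 4. Perm now: [2 3 4 1]
Gen 4 (s1^-1): strand 2 crosses under strand 3. Perm now: [3 2 4 1]
Gen 5 (s2): strand 2 crosses over strand 4. Perm now: [3 4 2 1]
Gen 6 (s3): strand 2 crosses over strand 1. Perm now: [3 4 1 2]
Gen 7 (s3): strand 1 crosses over strand 2. Perm now: [3 4 2 1]
Gen 8 (s3^-1): strand 2 crosses under strand 1. Perm now: [3 4 1 2]
Gen 9 (s2^-1): strand 4 crosses under strand 1. Perm now: [3 1 4 2]
Gen 10 (s1^-1): strand 3 crosses under strand 1. Perm now: [1 3 4 2]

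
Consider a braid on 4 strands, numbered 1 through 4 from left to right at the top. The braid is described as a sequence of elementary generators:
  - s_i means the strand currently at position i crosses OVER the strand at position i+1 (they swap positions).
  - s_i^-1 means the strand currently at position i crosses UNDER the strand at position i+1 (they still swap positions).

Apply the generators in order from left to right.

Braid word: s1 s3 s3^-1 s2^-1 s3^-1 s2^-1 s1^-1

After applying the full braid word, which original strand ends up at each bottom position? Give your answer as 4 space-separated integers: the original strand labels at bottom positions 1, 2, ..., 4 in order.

Gen 1 (s1): strand 1 crosses over strand 2. Perm now: [2 1 3 4]
Gen 2 (s3): strand 3 crosses over strand 4. Perm now: [2 1 4 3]
Gen 3 (s3^-1): strand 4 crosses under strand 3. Perm now: [2 1 3 4]
Gen 4 (s2^-1): strand 1 crosses under strand 3. Perm now: [2 3 1 4]
Gen 5 (s3^-1): strand 1 crosses under strand 4. Perm now: [2 3 4 1]
Gen 6 (s2^-1): strand 3 crosses under strand 4. Perm now: [2 4 3 1]
Gen 7 (s1^-1): strand 2 crosses under strand 4. Perm now: [4 2 3 1]

Answer: 4 2 3 1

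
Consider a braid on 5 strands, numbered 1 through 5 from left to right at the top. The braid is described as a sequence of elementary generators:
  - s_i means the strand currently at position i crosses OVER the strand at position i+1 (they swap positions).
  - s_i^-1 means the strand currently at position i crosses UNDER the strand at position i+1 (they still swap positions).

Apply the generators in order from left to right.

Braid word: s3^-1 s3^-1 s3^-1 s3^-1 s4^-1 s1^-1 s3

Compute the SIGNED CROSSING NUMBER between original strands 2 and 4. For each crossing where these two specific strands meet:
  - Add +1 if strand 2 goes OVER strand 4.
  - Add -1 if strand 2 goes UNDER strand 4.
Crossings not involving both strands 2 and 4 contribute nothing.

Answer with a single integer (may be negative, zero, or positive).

Answer: 0

Derivation:
Gen 1: crossing 3x4. Both 2&4? no. Sum: 0
Gen 2: crossing 4x3. Both 2&4? no. Sum: 0
Gen 3: crossing 3x4. Both 2&4? no. Sum: 0
Gen 4: crossing 4x3. Both 2&4? no. Sum: 0
Gen 5: crossing 4x5. Both 2&4? no. Sum: 0
Gen 6: crossing 1x2. Both 2&4? no. Sum: 0
Gen 7: crossing 3x5. Both 2&4? no. Sum: 0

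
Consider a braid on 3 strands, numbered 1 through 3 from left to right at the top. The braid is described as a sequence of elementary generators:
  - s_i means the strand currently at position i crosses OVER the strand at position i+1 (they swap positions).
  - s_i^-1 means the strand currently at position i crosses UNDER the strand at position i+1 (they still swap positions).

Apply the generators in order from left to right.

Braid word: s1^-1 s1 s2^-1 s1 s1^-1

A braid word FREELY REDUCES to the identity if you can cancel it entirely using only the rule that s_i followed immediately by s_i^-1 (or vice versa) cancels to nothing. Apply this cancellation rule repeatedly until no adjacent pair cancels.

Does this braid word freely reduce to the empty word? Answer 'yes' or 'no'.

Answer: no

Derivation:
Gen 1 (s1^-1): push. Stack: [s1^-1]
Gen 2 (s1): cancels prior s1^-1. Stack: []
Gen 3 (s2^-1): push. Stack: [s2^-1]
Gen 4 (s1): push. Stack: [s2^-1 s1]
Gen 5 (s1^-1): cancels prior s1. Stack: [s2^-1]
Reduced word: s2^-1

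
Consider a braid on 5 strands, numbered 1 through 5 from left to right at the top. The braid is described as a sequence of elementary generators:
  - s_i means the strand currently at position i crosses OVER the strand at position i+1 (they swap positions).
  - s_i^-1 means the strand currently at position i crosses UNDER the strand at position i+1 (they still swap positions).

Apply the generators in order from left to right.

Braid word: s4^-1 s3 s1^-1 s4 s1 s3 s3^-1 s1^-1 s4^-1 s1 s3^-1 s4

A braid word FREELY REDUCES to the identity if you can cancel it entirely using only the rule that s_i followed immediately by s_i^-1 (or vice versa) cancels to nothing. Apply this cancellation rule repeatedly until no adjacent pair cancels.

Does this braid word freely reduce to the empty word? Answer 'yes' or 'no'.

Answer: yes

Derivation:
Gen 1 (s4^-1): push. Stack: [s4^-1]
Gen 2 (s3): push. Stack: [s4^-1 s3]
Gen 3 (s1^-1): push. Stack: [s4^-1 s3 s1^-1]
Gen 4 (s4): push. Stack: [s4^-1 s3 s1^-1 s4]
Gen 5 (s1): push. Stack: [s4^-1 s3 s1^-1 s4 s1]
Gen 6 (s3): push. Stack: [s4^-1 s3 s1^-1 s4 s1 s3]
Gen 7 (s3^-1): cancels prior s3. Stack: [s4^-1 s3 s1^-1 s4 s1]
Gen 8 (s1^-1): cancels prior s1. Stack: [s4^-1 s3 s1^-1 s4]
Gen 9 (s4^-1): cancels prior s4. Stack: [s4^-1 s3 s1^-1]
Gen 10 (s1): cancels prior s1^-1. Stack: [s4^-1 s3]
Gen 11 (s3^-1): cancels prior s3. Stack: [s4^-1]
Gen 12 (s4): cancels prior s4^-1. Stack: []
Reduced word: (empty)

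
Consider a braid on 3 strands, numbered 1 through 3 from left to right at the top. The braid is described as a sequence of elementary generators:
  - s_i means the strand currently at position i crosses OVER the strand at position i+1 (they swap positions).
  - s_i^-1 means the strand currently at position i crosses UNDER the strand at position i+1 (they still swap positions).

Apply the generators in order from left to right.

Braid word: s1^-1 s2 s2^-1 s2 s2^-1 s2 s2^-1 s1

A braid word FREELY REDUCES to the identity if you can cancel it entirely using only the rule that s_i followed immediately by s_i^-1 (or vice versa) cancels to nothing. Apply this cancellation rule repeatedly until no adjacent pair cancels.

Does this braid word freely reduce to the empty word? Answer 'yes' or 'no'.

Gen 1 (s1^-1): push. Stack: [s1^-1]
Gen 2 (s2): push. Stack: [s1^-1 s2]
Gen 3 (s2^-1): cancels prior s2. Stack: [s1^-1]
Gen 4 (s2): push. Stack: [s1^-1 s2]
Gen 5 (s2^-1): cancels prior s2. Stack: [s1^-1]
Gen 6 (s2): push. Stack: [s1^-1 s2]
Gen 7 (s2^-1): cancels prior s2. Stack: [s1^-1]
Gen 8 (s1): cancels prior s1^-1. Stack: []
Reduced word: (empty)

Answer: yes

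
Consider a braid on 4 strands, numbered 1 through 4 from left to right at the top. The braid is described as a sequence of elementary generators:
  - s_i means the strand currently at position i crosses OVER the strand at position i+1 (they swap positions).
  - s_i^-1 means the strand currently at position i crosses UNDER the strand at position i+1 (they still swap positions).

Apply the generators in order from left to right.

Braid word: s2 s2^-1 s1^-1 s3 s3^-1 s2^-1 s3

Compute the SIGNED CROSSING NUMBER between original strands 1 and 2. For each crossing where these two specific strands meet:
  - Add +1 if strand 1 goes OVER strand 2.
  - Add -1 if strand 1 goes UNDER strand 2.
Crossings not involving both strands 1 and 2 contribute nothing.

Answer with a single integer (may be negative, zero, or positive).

Answer: -1

Derivation:
Gen 1: crossing 2x3. Both 1&2? no. Sum: 0
Gen 2: crossing 3x2. Both 1&2? no. Sum: 0
Gen 3: 1 under 2. Both 1&2? yes. Contrib: -1. Sum: -1
Gen 4: crossing 3x4. Both 1&2? no. Sum: -1
Gen 5: crossing 4x3. Both 1&2? no. Sum: -1
Gen 6: crossing 1x3. Both 1&2? no. Sum: -1
Gen 7: crossing 1x4. Both 1&2? no. Sum: -1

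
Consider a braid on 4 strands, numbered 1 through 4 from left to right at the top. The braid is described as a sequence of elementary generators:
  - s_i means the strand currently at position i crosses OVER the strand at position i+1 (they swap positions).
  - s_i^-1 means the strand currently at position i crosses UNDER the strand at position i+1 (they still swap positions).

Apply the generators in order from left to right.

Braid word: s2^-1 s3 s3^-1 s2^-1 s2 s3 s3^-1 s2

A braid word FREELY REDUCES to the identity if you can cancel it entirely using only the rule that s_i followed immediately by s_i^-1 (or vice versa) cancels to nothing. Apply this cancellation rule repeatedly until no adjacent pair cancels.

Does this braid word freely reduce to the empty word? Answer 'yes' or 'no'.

Answer: yes

Derivation:
Gen 1 (s2^-1): push. Stack: [s2^-1]
Gen 2 (s3): push. Stack: [s2^-1 s3]
Gen 3 (s3^-1): cancels prior s3. Stack: [s2^-1]
Gen 4 (s2^-1): push. Stack: [s2^-1 s2^-1]
Gen 5 (s2): cancels prior s2^-1. Stack: [s2^-1]
Gen 6 (s3): push. Stack: [s2^-1 s3]
Gen 7 (s3^-1): cancels prior s3. Stack: [s2^-1]
Gen 8 (s2): cancels prior s2^-1. Stack: []
Reduced word: (empty)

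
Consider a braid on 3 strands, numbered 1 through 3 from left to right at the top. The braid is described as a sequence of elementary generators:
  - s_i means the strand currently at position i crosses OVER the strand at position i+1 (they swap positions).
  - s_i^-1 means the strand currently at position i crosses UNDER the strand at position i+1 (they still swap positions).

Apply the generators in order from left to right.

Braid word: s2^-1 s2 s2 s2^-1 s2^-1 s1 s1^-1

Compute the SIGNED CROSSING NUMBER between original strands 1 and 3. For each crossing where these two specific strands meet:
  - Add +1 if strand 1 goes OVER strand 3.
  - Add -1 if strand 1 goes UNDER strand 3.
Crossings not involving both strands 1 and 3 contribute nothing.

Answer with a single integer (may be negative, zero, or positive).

Answer: 2

Derivation:
Gen 1: crossing 2x3. Both 1&3? no. Sum: 0
Gen 2: crossing 3x2. Both 1&3? no. Sum: 0
Gen 3: crossing 2x3. Both 1&3? no. Sum: 0
Gen 4: crossing 3x2. Both 1&3? no. Sum: 0
Gen 5: crossing 2x3. Both 1&3? no. Sum: 0
Gen 6: 1 over 3. Both 1&3? yes. Contrib: +1. Sum: 1
Gen 7: 3 under 1. Both 1&3? yes. Contrib: +1. Sum: 2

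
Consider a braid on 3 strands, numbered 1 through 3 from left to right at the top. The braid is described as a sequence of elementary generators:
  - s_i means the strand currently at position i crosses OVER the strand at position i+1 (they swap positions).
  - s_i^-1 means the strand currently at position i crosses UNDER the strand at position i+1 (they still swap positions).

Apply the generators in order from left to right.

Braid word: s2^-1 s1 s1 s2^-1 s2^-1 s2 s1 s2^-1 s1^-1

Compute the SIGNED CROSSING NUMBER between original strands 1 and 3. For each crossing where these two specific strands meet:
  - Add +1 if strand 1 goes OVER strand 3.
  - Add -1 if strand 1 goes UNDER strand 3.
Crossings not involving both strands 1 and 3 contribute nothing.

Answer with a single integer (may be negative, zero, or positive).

Answer: -1

Derivation:
Gen 1: crossing 2x3. Both 1&3? no. Sum: 0
Gen 2: 1 over 3. Both 1&3? yes. Contrib: +1. Sum: 1
Gen 3: 3 over 1. Both 1&3? yes. Contrib: -1. Sum: 0
Gen 4: crossing 3x2. Both 1&3? no. Sum: 0
Gen 5: crossing 2x3. Both 1&3? no. Sum: 0
Gen 6: crossing 3x2. Both 1&3? no. Sum: 0
Gen 7: crossing 1x2. Both 1&3? no. Sum: 0
Gen 8: 1 under 3. Both 1&3? yes. Contrib: -1. Sum: -1
Gen 9: crossing 2x3. Both 1&3? no. Sum: -1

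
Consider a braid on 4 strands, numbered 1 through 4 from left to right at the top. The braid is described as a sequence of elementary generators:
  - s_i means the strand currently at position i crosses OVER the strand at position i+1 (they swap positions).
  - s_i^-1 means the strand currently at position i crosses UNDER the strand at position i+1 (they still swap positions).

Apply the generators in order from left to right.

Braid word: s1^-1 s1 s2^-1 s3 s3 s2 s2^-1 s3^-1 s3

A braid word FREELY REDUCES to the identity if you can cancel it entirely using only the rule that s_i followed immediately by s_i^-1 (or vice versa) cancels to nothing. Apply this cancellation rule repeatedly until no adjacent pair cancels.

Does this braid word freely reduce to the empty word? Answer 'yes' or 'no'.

Answer: no

Derivation:
Gen 1 (s1^-1): push. Stack: [s1^-1]
Gen 2 (s1): cancels prior s1^-1. Stack: []
Gen 3 (s2^-1): push. Stack: [s2^-1]
Gen 4 (s3): push. Stack: [s2^-1 s3]
Gen 5 (s3): push. Stack: [s2^-1 s3 s3]
Gen 6 (s2): push. Stack: [s2^-1 s3 s3 s2]
Gen 7 (s2^-1): cancels prior s2. Stack: [s2^-1 s3 s3]
Gen 8 (s3^-1): cancels prior s3. Stack: [s2^-1 s3]
Gen 9 (s3): push. Stack: [s2^-1 s3 s3]
Reduced word: s2^-1 s3 s3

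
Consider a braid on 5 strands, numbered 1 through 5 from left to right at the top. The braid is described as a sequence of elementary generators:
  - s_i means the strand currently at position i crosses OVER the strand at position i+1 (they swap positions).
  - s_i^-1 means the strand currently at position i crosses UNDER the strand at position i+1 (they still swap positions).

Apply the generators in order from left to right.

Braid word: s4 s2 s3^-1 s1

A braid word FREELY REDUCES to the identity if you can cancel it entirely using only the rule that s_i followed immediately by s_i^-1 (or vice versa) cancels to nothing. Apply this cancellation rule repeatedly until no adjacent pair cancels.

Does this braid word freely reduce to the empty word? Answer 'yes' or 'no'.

Gen 1 (s4): push. Stack: [s4]
Gen 2 (s2): push. Stack: [s4 s2]
Gen 3 (s3^-1): push. Stack: [s4 s2 s3^-1]
Gen 4 (s1): push. Stack: [s4 s2 s3^-1 s1]
Reduced word: s4 s2 s3^-1 s1

Answer: no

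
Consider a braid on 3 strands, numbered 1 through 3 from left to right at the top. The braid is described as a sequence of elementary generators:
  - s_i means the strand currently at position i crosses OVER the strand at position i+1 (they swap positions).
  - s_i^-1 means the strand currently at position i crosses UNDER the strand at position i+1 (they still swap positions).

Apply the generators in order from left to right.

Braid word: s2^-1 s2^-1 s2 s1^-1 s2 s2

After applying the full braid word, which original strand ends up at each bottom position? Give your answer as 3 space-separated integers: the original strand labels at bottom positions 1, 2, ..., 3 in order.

Answer: 3 1 2

Derivation:
Gen 1 (s2^-1): strand 2 crosses under strand 3. Perm now: [1 3 2]
Gen 2 (s2^-1): strand 3 crosses under strand 2. Perm now: [1 2 3]
Gen 3 (s2): strand 2 crosses over strand 3. Perm now: [1 3 2]
Gen 4 (s1^-1): strand 1 crosses under strand 3. Perm now: [3 1 2]
Gen 5 (s2): strand 1 crosses over strand 2. Perm now: [3 2 1]
Gen 6 (s2): strand 2 crosses over strand 1. Perm now: [3 1 2]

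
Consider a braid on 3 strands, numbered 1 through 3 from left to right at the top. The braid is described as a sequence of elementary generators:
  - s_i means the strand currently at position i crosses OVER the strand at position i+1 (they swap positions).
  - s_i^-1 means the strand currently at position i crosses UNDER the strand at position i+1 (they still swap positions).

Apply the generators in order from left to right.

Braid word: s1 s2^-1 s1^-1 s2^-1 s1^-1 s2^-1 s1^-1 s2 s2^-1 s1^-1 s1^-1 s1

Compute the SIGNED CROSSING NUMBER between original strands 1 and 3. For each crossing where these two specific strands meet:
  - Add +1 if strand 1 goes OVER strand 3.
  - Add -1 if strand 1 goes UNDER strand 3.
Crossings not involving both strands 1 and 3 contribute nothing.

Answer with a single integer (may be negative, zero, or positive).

Answer: 2

Derivation:
Gen 1: crossing 1x2. Both 1&3? no. Sum: 0
Gen 2: 1 under 3. Both 1&3? yes. Contrib: -1. Sum: -1
Gen 3: crossing 2x3. Both 1&3? no. Sum: -1
Gen 4: crossing 2x1. Both 1&3? no. Sum: -1
Gen 5: 3 under 1. Both 1&3? yes. Contrib: +1. Sum: 0
Gen 6: crossing 3x2. Both 1&3? no. Sum: 0
Gen 7: crossing 1x2. Both 1&3? no. Sum: 0
Gen 8: 1 over 3. Both 1&3? yes. Contrib: +1. Sum: 1
Gen 9: 3 under 1. Both 1&3? yes. Contrib: +1. Sum: 2
Gen 10: crossing 2x1. Both 1&3? no. Sum: 2
Gen 11: crossing 1x2. Both 1&3? no. Sum: 2
Gen 12: crossing 2x1. Both 1&3? no. Sum: 2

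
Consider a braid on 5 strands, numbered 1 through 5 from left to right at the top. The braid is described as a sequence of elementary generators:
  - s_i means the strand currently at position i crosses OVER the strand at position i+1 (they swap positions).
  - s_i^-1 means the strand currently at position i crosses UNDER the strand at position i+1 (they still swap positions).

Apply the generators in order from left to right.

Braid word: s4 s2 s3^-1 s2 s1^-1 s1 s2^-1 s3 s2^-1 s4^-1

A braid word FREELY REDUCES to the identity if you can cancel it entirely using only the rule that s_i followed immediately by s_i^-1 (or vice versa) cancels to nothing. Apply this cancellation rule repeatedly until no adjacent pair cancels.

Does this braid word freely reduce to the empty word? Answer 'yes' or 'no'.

Gen 1 (s4): push. Stack: [s4]
Gen 2 (s2): push. Stack: [s4 s2]
Gen 3 (s3^-1): push. Stack: [s4 s2 s3^-1]
Gen 4 (s2): push. Stack: [s4 s2 s3^-1 s2]
Gen 5 (s1^-1): push. Stack: [s4 s2 s3^-1 s2 s1^-1]
Gen 6 (s1): cancels prior s1^-1. Stack: [s4 s2 s3^-1 s2]
Gen 7 (s2^-1): cancels prior s2. Stack: [s4 s2 s3^-1]
Gen 8 (s3): cancels prior s3^-1. Stack: [s4 s2]
Gen 9 (s2^-1): cancels prior s2. Stack: [s4]
Gen 10 (s4^-1): cancels prior s4. Stack: []
Reduced word: (empty)

Answer: yes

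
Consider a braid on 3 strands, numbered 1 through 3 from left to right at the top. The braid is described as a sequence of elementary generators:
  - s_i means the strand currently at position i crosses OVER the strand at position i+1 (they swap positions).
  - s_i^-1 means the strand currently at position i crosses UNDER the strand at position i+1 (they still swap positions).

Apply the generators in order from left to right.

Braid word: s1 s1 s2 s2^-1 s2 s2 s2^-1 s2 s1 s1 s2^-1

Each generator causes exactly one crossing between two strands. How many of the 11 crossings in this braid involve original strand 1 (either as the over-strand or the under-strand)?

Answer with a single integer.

Answer: 4

Derivation:
Gen 1: crossing 1x2. Involves strand 1? yes. Count so far: 1
Gen 2: crossing 2x1. Involves strand 1? yes. Count so far: 2
Gen 3: crossing 2x3. Involves strand 1? no. Count so far: 2
Gen 4: crossing 3x2. Involves strand 1? no. Count so far: 2
Gen 5: crossing 2x3. Involves strand 1? no. Count so far: 2
Gen 6: crossing 3x2. Involves strand 1? no. Count so far: 2
Gen 7: crossing 2x3. Involves strand 1? no. Count so far: 2
Gen 8: crossing 3x2. Involves strand 1? no. Count so far: 2
Gen 9: crossing 1x2. Involves strand 1? yes. Count so far: 3
Gen 10: crossing 2x1. Involves strand 1? yes. Count so far: 4
Gen 11: crossing 2x3. Involves strand 1? no. Count so far: 4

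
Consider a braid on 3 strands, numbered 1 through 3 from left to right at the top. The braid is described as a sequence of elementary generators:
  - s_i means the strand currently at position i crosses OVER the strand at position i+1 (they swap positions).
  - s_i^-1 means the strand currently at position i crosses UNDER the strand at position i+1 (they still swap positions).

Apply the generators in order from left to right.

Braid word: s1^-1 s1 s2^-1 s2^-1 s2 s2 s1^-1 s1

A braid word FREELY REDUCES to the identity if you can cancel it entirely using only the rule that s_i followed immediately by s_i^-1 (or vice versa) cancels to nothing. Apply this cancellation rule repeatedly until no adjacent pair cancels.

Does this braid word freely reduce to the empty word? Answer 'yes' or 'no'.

Gen 1 (s1^-1): push. Stack: [s1^-1]
Gen 2 (s1): cancels prior s1^-1. Stack: []
Gen 3 (s2^-1): push. Stack: [s2^-1]
Gen 4 (s2^-1): push. Stack: [s2^-1 s2^-1]
Gen 5 (s2): cancels prior s2^-1. Stack: [s2^-1]
Gen 6 (s2): cancels prior s2^-1. Stack: []
Gen 7 (s1^-1): push. Stack: [s1^-1]
Gen 8 (s1): cancels prior s1^-1. Stack: []
Reduced word: (empty)

Answer: yes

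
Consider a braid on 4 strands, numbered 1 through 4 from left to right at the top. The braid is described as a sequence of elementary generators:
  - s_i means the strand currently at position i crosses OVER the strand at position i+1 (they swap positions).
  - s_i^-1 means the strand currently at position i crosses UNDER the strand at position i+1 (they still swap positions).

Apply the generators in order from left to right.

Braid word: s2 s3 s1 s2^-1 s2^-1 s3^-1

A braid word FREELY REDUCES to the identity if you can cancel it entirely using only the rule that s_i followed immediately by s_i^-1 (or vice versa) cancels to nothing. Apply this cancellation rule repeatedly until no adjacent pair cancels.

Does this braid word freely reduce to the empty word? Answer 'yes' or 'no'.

Gen 1 (s2): push. Stack: [s2]
Gen 2 (s3): push. Stack: [s2 s3]
Gen 3 (s1): push. Stack: [s2 s3 s1]
Gen 4 (s2^-1): push. Stack: [s2 s3 s1 s2^-1]
Gen 5 (s2^-1): push. Stack: [s2 s3 s1 s2^-1 s2^-1]
Gen 6 (s3^-1): push. Stack: [s2 s3 s1 s2^-1 s2^-1 s3^-1]
Reduced word: s2 s3 s1 s2^-1 s2^-1 s3^-1

Answer: no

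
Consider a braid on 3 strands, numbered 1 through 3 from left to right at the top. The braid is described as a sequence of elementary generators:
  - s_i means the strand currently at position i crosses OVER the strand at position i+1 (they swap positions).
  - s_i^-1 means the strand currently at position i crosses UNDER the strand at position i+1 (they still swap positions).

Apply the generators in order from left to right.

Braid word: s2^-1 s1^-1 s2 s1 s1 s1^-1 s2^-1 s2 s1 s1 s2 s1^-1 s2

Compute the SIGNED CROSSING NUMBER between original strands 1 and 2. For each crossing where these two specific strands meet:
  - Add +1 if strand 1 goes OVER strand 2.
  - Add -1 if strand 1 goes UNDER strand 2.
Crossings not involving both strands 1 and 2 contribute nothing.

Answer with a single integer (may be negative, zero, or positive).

Gen 1: crossing 2x3. Both 1&2? no. Sum: 0
Gen 2: crossing 1x3. Both 1&2? no. Sum: 0
Gen 3: 1 over 2. Both 1&2? yes. Contrib: +1. Sum: 1
Gen 4: crossing 3x2. Both 1&2? no. Sum: 1
Gen 5: crossing 2x3. Both 1&2? no. Sum: 1
Gen 6: crossing 3x2. Both 1&2? no. Sum: 1
Gen 7: crossing 3x1. Both 1&2? no. Sum: 1
Gen 8: crossing 1x3. Both 1&2? no. Sum: 1
Gen 9: crossing 2x3. Both 1&2? no. Sum: 1
Gen 10: crossing 3x2. Both 1&2? no. Sum: 1
Gen 11: crossing 3x1. Both 1&2? no. Sum: 1
Gen 12: 2 under 1. Both 1&2? yes. Contrib: +1. Sum: 2
Gen 13: crossing 2x3. Both 1&2? no. Sum: 2

Answer: 2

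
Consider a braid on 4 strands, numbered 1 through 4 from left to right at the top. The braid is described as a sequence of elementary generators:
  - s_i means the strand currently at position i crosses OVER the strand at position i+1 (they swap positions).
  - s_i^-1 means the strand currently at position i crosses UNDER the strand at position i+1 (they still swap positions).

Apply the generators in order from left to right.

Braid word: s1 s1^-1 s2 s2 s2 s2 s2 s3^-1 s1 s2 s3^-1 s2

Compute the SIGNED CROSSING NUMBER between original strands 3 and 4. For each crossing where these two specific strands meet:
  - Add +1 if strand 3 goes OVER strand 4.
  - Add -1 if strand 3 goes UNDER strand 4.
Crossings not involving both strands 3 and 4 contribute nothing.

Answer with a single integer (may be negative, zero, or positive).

Answer: 0

Derivation:
Gen 1: crossing 1x2. Both 3&4? no. Sum: 0
Gen 2: crossing 2x1. Both 3&4? no. Sum: 0
Gen 3: crossing 2x3. Both 3&4? no. Sum: 0
Gen 4: crossing 3x2. Both 3&4? no. Sum: 0
Gen 5: crossing 2x3. Both 3&4? no. Sum: 0
Gen 6: crossing 3x2. Both 3&4? no. Sum: 0
Gen 7: crossing 2x3. Both 3&4? no. Sum: 0
Gen 8: crossing 2x4. Both 3&4? no. Sum: 0
Gen 9: crossing 1x3. Both 3&4? no. Sum: 0
Gen 10: crossing 1x4. Both 3&4? no. Sum: 0
Gen 11: crossing 1x2. Both 3&4? no. Sum: 0
Gen 12: crossing 4x2. Both 3&4? no. Sum: 0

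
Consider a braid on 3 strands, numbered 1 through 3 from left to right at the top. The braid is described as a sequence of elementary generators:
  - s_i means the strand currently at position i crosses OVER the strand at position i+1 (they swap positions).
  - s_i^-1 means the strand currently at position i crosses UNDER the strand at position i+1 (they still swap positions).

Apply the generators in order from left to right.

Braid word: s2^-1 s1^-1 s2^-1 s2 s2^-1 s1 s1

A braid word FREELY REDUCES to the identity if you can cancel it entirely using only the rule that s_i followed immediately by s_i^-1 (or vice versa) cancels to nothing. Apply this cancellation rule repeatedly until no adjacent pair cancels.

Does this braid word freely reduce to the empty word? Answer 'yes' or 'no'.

Answer: no

Derivation:
Gen 1 (s2^-1): push. Stack: [s2^-1]
Gen 2 (s1^-1): push. Stack: [s2^-1 s1^-1]
Gen 3 (s2^-1): push. Stack: [s2^-1 s1^-1 s2^-1]
Gen 4 (s2): cancels prior s2^-1. Stack: [s2^-1 s1^-1]
Gen 5 (s2^-1): push. Stack: [s2^-1 s1^-1 s2^-1]
Gen 6 (s1): push. Stack: [s2^-1 s1^-1 s2^-1 s1]
Gen 7 (s1): push. Stack: [s2^-1 s1^-1 s2^-1 s1 s1]
Reduced word: s2^-1 s1^-1 s2^-1 s1 s1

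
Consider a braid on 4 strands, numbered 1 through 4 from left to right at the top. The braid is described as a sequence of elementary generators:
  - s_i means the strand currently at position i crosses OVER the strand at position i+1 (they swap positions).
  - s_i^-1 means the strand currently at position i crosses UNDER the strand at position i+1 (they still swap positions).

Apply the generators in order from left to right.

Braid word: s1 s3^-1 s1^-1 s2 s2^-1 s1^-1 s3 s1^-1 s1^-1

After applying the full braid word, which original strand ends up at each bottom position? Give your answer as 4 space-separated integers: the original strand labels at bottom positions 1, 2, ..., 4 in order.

Gen 1 (s1): strand 1 crosses over strand 2. Perm now: [2 1 3 4]
Gen 2 (s3^-1): strand 3 crosses under strand 4. Perm now: [2 1 4 3]
Gen 3 (s1^-1): strand 2 crosses under strand 1. Perm now: [1 2 4 3]
Gen 4 (s2): strand 2 crosses over strand 4. Perm now: [1 4 2 3]
Gen 5 (s2^-1): strand 4 crosses under strand 2. Perm now: [1 2 4 3]
Gen 6 (s1^-1): strand 1 crosses under strand 2. Perm now: [2 1 4 3]
Gen 7 (s3): strand 4 crosses over strand 3. Perm now: [2 1 3 4]
Gen 8 (s1^-1): strand 2 crosses under strand 1. Perm now: [1 2 3 4]
Gen 9 (s1^-1): strand 1 crosses under strand 2. Perm now: [2 1 3 4]

Answer: 2 1 3 4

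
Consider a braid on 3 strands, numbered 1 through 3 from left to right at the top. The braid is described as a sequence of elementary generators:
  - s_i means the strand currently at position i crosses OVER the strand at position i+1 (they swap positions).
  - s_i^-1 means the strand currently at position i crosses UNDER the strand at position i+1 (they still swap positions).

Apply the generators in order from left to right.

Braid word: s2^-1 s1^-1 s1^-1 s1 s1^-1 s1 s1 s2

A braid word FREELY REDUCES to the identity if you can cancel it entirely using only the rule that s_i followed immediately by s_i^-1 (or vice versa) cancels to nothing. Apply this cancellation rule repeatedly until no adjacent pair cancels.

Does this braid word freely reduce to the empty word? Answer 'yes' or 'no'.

Gen 1 (s2^-1): push. Stack: [s2^-1]
Gen 2 (s1^-1): push. Stack: [s2^-1 s1^-1]
Gen 3 (s1^-1): push. Stack: [s2^-1 s1^-1 s1^-1]
Gen 4 (s1): cancels prior s1^-1. Stack: [s2^-1 s1^-1]
Gen 5 (s1^-1): push. Stack: [s2^-1 s1^-1 s1^-1]
Gen 6 (s1): cancels prior s1^-1. Stack: [s2^-1 s1^-1]
Gen 7 (s1): cancels prior s1^-1. Stack: [s2^-1]
Gen 8 (s2): cancels prior s2^-1. Stack: []
Reduced word: (empty)

Answer: yes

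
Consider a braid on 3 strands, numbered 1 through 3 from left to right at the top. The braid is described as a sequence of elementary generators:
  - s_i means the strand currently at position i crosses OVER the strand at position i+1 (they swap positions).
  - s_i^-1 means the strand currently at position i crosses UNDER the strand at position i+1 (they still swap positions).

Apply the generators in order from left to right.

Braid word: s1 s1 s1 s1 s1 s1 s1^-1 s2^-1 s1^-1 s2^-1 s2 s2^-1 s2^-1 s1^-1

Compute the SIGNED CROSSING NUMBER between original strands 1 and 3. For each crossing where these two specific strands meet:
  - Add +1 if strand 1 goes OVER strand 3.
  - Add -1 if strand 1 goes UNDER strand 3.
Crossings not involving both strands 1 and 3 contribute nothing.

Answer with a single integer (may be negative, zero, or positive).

Gen 1: crossing 1x2. Both 1&3? no. Sum: 0
Gen 2: crossing 2x1. Both 1&3? no. Sum: 0
Gen 3: crossing 1x2. Both 1&3? no. Sum: 0
Gen 4: crossing 2x1. Both 1&3? no. Sum: 0
Gen 5: crossing 1x2. Both 1&3? no. Sum: 0
Gen 6: crossing 2x1. Both 1&3? no. Sum: 0
Gen 7: crossing 1x2. Both 1&3? no. Sum: 0
Gen 8: 1 under 3. Both 1&3? yes. Contrib: -1. Sum: -1
Gen 9: crossing 2x3. Both 1&3? no. Sum: -1
Gen 10: crossing 2x1. Both 1&3? no. Sum: -1
Gen 11: crossing 1x2. Both 1&3? no. Sum: -1
Gen 12: crossing 2x1. Both 1&3? no. Sum: -1
Gen 13: crossing 1x2. Both 1&3? no. Sum: -1
Gen 14: crossing 3x2. Both 1&3? no. Sum: -1

Answer: -1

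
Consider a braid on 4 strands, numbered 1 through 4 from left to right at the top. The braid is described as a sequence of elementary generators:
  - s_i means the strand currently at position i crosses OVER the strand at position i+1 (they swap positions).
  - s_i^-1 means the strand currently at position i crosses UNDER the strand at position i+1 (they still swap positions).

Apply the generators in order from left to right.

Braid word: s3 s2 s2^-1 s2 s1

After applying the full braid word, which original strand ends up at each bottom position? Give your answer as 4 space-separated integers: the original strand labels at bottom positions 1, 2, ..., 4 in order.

Answer: 4 1 2 3

Derivation:
Gen 1 (s3): strand 3 crosses over strand 4. Perm now: [1 2 4 3]
Gen 2 (s2): strand 2 crosses over strand 4. Perm now: [1 4 2 3]
Gen 3 (s2^-1): strand 4 crosses under strand 2. Perm now: [1 2 4 3]
Gen 4 (s2): strand 2 crosses over strand 4. Perm now: [1 4 2 3]
Gen 5 (s1): strand 1 crosses over strand 4. Perm now: [4 1 2 3]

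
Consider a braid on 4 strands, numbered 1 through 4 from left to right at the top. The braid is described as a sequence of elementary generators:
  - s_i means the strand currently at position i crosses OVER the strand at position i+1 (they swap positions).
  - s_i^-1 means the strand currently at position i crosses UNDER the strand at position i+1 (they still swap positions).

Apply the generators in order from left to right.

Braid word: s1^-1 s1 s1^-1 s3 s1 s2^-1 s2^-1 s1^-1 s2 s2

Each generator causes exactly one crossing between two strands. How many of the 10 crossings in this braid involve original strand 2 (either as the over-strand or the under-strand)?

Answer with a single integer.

Answer: 7

Derivation:
Gen 1: crossing 1x2. Involves strand 2? yes. Count so far: 1
Gen 2: crossing 2x1. Involves strand 2? yes. Count so far: 2
Gen 3: crossing 1x2. Involves strand 2? yes. Count so far: 3
Gen 4: crossing 3x4. Involves strand 2? no. Count so far: 3
Gen 5: crossing 2x1. Involves strand 2? yes. Count so far: 4
Gen 6: crossing 2x4. Involves strand 2? yes. Count so far: 5
Gen 7: crossing 4x2. Involves strand 2? yes. Count so far: 6
Gen 8: crossing 1x2. Involves strand 2? yes. Count so far: 7
Gen 9: crossing 1x4. Involves strand 2? no. Count so far: 7
Gen 10: crossing 4x1. Involves strand 2? no. Count so far: 7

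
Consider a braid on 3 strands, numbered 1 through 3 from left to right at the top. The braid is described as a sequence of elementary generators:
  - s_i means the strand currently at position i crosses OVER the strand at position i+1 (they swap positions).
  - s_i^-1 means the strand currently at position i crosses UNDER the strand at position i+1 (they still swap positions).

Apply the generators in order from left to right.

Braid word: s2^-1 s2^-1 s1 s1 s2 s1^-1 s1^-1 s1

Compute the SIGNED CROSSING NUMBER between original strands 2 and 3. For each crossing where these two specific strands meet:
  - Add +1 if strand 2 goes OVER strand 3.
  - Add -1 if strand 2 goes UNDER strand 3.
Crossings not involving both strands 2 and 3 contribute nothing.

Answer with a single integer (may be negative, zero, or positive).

Answer: 1

Derivation:
Gen 1: 2 under 3. Both 2&3? yes. Contrib: -1. Sum: -1
Gen 2: 3 under 2. Both 2&3? yes. Contrib: +1. Sum: 0
Gen 3: crossing 1x2. Both 2&3? no. Sum: 0
Gen 4: crossing 2x1. Both 2&3? no. Sum: 0
Gen 5: 2 over 3. Both 2&3? yes. Contrib: +1. Sum: 1
Gen 6: crossing 1x3. Both 2&3? no. Sum: 1
Gen 7: crossing 3x1. Both 2&3? no. Sum: 1
Gen 8: crossing 1x3. Both 2&3? no. Sum: 1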